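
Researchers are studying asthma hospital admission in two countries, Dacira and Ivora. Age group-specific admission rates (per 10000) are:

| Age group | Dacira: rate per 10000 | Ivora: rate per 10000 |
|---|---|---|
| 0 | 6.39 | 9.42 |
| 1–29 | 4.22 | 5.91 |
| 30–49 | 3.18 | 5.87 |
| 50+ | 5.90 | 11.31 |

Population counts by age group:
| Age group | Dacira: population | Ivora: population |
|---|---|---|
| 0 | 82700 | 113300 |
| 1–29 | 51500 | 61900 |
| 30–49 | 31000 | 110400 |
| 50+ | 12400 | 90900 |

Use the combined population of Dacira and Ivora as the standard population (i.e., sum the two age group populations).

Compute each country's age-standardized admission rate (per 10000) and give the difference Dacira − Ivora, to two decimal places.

Combined standard total = 554100; weights = 0.3537, 0.2047, 0.2552, 0.1864.
Dacira: 0.3537×6.39 + 0.2047×4.22 + 0.2552×3.18 + 0.1864×5.90 = 5.0354 per 10000.
Ivora: 0.3537×9.42 + 0.2047×5.91 + 0.2552×5.87 + 0.1864×11.31 = 8.1481 per 10000.
Difference = 5.0354 − 8.1481 = -3.1127.

-3.11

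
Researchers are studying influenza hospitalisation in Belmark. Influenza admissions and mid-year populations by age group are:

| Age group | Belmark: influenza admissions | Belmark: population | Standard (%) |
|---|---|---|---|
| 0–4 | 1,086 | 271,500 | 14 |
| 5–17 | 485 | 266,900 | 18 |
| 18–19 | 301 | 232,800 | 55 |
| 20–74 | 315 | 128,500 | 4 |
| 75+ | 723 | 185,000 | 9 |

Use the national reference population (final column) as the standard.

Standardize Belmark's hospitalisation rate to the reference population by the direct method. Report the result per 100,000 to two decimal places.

Age-specific rates per 100,000 for Belmark: 400.00, 181.72, 129.30, 245.14, 390.81.
Standard weights: 0.14, 0.18, 0.55, 0.04, 0.09.
Standardized rate: 0.1400×400.00 + 0.1800×181.72 + 0.5500×129.30 + 0.0400×245.14 + 0.0900×390.81 = 204.7998 per 100,000.

204.80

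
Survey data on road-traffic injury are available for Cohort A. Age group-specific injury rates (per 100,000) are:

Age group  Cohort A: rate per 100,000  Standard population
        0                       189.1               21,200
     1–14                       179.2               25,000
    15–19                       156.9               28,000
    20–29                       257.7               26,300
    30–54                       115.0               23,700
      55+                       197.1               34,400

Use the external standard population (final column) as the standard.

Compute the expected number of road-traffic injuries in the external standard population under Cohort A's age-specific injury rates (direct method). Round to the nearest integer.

Expected road-traffic injuries = Σ (standard pop × age-specific rate ÷ 100,000)
= 21,200×189.1/100,000 + 25,000×179.2/100,000 + 28,000×156.9/100,000 + 26,300×257.7/100,000 + 23,700×115.0/100,000 + 34,400×197.1/100,000
= 40.09 + 44.80 + 43.93 + 67.78 + 27.25 + 67.80 = 291.65.

292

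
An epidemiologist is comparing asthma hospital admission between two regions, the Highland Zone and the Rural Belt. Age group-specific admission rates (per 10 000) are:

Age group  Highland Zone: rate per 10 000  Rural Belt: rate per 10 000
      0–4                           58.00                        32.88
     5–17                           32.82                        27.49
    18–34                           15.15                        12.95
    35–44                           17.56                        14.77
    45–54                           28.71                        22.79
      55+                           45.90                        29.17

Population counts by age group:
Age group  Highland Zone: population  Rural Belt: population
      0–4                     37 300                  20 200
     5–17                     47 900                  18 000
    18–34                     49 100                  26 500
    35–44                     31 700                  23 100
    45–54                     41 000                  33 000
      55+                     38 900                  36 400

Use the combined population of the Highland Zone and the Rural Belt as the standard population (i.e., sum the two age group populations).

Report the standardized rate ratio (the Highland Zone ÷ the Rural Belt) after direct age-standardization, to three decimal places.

1.407

Combined standard total = 403 100; weights = 0.1426, 0.1635, 0.1875, 0.1359, 0.1836, 0.1868.
The Highland Zone: 0.1426×58.00 + 0.1635×32.82 + 0.1875×15.15 + 0.1359×17.56 + 0.1836×28.71 + 0.1868×45.90 = 32.7122 per 10 000.
The Rural Belt: 0.1426×32.88 + 0.1635×27.49 + 0.1875×12.95 + 0.1359×14.77 + 0.1836×22.79 + 0.1868×29.17 = 23.2537 per 10 000.
Ratio = 32.7122 ÷ 23.2537 = 1.40675.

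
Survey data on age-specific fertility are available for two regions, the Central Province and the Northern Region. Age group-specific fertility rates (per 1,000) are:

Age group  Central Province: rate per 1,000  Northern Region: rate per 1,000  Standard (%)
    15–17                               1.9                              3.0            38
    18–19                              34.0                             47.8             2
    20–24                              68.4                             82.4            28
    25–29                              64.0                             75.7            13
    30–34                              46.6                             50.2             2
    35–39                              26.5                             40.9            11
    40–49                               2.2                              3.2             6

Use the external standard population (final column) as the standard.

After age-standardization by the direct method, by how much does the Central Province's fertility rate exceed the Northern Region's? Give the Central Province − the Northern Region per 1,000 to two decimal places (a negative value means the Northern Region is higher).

-7.85

Standard weights: 0.38, 0.02, 0.28, 0.13, 0.02, 0.11, 0.06.
The Central Province: 0.3800×1.9 + 0.0200×34.0 + 0.2800×68.4 + 0.1300×64.0 + 0.0200×46.6 + 0.1100×26.5 + 0.0600×2.2 = 32.8530 per 1,000.
The Northern Region: 0.3800×3.0 + 0.0200×47.8 + 0.2800×82.4 + 0.1300×75.7 + 0.0200×50.2 + 0.1100×40.9 + 0.0600×3.2 = 40.7040 per 1,000.
Difference = 32.8530 − 40.7040 = -7.8510.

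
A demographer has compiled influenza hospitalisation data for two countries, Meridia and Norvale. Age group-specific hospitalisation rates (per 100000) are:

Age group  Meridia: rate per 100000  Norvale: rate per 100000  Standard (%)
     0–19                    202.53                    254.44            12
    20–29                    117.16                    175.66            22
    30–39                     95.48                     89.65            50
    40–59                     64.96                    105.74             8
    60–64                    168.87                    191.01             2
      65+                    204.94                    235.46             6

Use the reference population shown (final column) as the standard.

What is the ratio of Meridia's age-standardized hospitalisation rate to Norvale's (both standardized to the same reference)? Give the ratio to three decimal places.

Standard weights: 0.12, 0.22, 0.50, 0.08, 0.02, 0.06.
Meridia: 0.1200×202.53 + 0.2200×117.16 + 0.5000×95.48 + 0.0800×64.96 + 0.0200×168.87 + 0.0600×204.94 = 118.6894 per 100000.
Norvale: 0.1200×254.44 + 0.2200×175.66 + 0.5000×89.65 + 0.0800×105.74 + 0.0200×191.01 + 0.0600×235.46 = 140.4100 per 100000.
Ratio = 118.6894 ÷ 140.4100 = 0.84531.

0.845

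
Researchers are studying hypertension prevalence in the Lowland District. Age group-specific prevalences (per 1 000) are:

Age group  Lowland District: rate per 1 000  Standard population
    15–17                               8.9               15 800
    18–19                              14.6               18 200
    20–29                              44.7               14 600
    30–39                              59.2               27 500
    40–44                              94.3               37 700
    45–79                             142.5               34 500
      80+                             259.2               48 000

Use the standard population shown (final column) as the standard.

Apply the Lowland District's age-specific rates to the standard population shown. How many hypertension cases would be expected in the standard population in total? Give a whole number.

23600

Expected hypertension cases = Σ (standard pop × age-specific rate ÷ 1 000)
= 15 800×8.9/1 000 + 18 200×14.6/1 000 + 14 600×44.7/1 000 + 27 500×59.2/1 000 + 37 700×94.3/1 000 + 34 500×142.5/1 000 + 48 000×259.2/1 000
= 140.62 + 265.72 + 652.62 + 1628.00 + 3555.11 + 4916.25 + 12441.60 = 23599.92.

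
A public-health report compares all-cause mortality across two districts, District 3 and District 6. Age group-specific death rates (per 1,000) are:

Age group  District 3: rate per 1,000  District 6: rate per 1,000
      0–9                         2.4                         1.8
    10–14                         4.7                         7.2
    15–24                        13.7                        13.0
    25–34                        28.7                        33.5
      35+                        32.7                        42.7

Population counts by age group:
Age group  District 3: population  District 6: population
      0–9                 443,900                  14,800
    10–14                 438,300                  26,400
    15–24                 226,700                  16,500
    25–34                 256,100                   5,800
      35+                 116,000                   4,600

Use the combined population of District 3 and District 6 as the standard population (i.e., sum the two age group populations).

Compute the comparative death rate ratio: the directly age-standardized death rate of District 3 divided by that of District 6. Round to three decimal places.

Combined standard total = 1,549,100; weights = 0.2961, 0.3000, 0.1570, 0.1691, 0.0779.
District 3: 0.2961×2.4 + 0.3000×4.7 + 0.1570×13.7 + 0.1691×28.7 + 0.0779×32.7 = 11.6693 per 1,000.
District 6: 0.2961×1.8 + 0.3000×7.2 + 0.1570×13.0 + 0.1691×33.5 + 0.0779×42.7 = 13.7218 per 1,000.
Ratio = 11.6693 ÷ 13.7218 = 0.85043.

0.850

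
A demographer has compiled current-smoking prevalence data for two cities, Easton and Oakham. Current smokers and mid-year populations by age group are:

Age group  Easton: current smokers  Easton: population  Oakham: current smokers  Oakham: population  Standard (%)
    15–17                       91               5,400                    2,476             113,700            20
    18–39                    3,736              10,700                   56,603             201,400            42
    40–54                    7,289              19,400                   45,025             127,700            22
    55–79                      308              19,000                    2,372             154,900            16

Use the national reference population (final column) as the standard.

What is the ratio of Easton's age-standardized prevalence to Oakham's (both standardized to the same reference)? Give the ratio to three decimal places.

Age-specific rates per 1,000 for Easton: 16.852, 349.159, 375.722, 16.211.
For Oakham: 21.777, 281.048, 352.584, 15.313.
Standard weights: 0.20, 0.42, 0.22, 0.16.
Easton: 0.2000×16.852 + 0.4200×349.159 + 0.2200×375.722 + 0.1600×16.211 = 235.2695 per 1,000.
Oakham: 0.2000×21.777 + 0.4200×281.048 + 0.2200×352.584 + 0.1600×15.313 = 202.4140 per 1,000.
Ratio = 235.2695 ÷ 202.4140 = 1.16232.

1.162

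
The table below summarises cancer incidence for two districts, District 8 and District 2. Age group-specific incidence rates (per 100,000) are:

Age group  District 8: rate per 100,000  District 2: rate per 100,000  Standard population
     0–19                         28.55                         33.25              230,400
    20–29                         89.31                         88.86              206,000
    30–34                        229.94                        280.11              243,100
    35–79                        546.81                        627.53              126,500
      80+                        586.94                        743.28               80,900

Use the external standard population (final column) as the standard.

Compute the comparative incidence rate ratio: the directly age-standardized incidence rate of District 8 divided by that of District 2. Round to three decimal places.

0.846

Standard total = 886,900; weights = 0.2598, 0.2323, 0.2741, 0.1426, 0.0912.
District 8: 0.2598×28.55 + 0.2323×89.31 + 0.2741×229.94 + 0.1426×546.81 + 0.0912×586.94 = 222.7186 per 100,000.
District 2: 0.2598×33.25 + 0.2323×88.86 + 0.2741×280.11 + 0.1426×627.53 + 0.0912×743.28 = 263.3607 per 100,000.
Ratio = 222.7186 ÷ 263.3607 = 0.84568.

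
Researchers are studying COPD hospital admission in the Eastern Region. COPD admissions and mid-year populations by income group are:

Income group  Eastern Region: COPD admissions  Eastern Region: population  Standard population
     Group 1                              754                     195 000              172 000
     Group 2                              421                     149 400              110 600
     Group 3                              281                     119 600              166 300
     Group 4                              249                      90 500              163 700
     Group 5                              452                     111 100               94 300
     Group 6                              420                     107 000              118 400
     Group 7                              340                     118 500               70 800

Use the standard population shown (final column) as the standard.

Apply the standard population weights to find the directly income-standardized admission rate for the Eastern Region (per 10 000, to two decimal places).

32.02

Income-specific rates per 10 000 for the Eastern Region: 38.67, 28.18, 23.49, 27.51, 40.68, 39.25, 28.69.
Standard total = 896 100; weights = 0.1919, 0.1234, 0.1856, 0.1827, 0.1052, 0.1321, 0.0790.
Standardized rate: 0.1919×38.67 + 0.1234×28.18 + 0.1856×23.49 + 0.1827×27.51 + 0.1052×40.68 + 0.1321×39.25 + 0.0790×28.69 = 32.0209 per 10 000.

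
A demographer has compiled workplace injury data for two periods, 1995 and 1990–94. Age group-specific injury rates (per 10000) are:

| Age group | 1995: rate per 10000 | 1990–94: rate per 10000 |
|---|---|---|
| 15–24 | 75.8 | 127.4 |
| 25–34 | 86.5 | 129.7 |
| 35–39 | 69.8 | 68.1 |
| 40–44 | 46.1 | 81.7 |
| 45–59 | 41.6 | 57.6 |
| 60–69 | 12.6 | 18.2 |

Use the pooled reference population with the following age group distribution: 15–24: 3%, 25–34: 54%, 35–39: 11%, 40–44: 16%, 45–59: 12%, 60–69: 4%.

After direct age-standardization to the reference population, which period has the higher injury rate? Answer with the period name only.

1990–94

Standard weights: 0.03, 0.54, 0.11, 0.16, 0.12, 0.04.
1995: 0.0300×75.8 + 0.5400×86.5 + 0.1100×69.8 + 0.1600×46.1 + 0.1200×41.6 + 0.0400×12.6 = 69.5340 per 10000.
1990–94: 0.0300×127.4 + 0.5400×129.7 + 0.1100×68.1 + 0.1600×81.7 + 0.1200×57.6 + 0.0400×18.2 = 102.0630 per 10000.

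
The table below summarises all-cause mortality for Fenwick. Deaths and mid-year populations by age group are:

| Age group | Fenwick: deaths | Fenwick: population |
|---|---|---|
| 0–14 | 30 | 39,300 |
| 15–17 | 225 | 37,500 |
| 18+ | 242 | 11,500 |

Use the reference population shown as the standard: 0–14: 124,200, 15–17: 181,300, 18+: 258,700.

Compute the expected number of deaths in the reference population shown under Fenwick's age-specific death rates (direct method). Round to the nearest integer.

Age-specific rates per 100,000 for Fenwick: 76.34, 600.00, 2104.35.
Expected deaths = Σ (standard pop × age-specific rate ÷ 100,000)
= 124,200×76.34/100,000 + 181,300×600.00/100,000 + 258,700×2104.35/100,000
= 94.81 + 1087.80 + 5443.95 = 6626.56.

6627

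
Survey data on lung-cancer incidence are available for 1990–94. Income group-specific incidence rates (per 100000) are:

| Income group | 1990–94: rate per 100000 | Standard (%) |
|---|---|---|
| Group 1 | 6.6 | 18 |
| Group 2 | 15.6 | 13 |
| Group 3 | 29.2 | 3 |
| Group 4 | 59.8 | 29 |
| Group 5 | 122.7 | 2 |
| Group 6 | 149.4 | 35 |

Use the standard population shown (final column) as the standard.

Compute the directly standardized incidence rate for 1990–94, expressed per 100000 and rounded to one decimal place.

76.2

Standard weights: 0.18, 0.13, 0.03, 0.29, 0.02, 0.35.
Standardized rate: 0.1800×6.6 + 0.1300×15.6 + 0.0300×29.2 + 0.2900×59.8 + 0.0200×122.7 + 0.3500×149.4 = 76.1780 per 100000.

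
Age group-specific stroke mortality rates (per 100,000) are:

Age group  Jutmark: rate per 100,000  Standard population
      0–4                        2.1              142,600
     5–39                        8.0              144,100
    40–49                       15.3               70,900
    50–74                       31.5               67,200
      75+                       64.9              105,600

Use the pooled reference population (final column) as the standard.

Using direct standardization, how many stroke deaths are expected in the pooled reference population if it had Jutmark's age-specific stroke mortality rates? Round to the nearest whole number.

115

Expected stroke deaths = Σ (standard pop × age-specific rate ÷ 100,000)
= 142,600×2.1/100,000 + 144,100×8.0/100,000 + 70,900×15.3/100,000 + 67,200×31.5/100,000 + 105,600×64.9/100,000
= 2.99 + 11.53 + 10.85 + 21.17 + 68.53 = 115.07.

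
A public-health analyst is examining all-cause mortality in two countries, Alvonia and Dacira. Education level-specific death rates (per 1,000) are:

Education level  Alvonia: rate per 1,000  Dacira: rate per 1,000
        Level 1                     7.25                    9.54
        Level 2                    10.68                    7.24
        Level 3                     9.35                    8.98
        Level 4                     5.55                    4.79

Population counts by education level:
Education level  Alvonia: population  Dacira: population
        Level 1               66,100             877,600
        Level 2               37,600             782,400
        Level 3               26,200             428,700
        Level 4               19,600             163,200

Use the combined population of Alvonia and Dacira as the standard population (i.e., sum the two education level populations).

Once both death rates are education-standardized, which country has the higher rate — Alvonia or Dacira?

Combined standard total = 2,401,400; weights = 0.3930, 0.3415, 0.1894, 0.0761.
Alvonia: 0.3930×7.25 + 0.3415×10.68 + 0.1894×9.35 + 0.0761×5.55 = 8.6896 per 1,000.
Dacira: 0.3930×9.54 + 0.3415×7.24 + 0.1894×8.98 + 0.0761×4.79 = 8.2870 per 1,000.
The crude rates (8.26 vs 8.29) would put Dacira higher, but that reflects its education composition; once standardized to a common education structure, Alvonia has the higher underlying rate.

Alvonia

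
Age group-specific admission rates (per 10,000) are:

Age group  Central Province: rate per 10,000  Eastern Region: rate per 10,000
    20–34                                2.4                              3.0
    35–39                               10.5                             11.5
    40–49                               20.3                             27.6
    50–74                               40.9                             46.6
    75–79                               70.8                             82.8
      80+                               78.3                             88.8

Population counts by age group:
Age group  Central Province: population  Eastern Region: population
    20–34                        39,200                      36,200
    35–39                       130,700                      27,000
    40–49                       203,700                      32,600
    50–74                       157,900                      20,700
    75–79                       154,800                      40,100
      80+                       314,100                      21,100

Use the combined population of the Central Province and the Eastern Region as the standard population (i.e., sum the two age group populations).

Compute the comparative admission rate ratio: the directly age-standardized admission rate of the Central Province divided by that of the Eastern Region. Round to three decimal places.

Combined standard total = 1,178,100; weights = 0.0640, 0.1339, 0.2006, 0.1516, 0.1654, 0.2845.
The Central Province: 0.0640×2.4 + 0.1339×10.5 + 0.2006×20.3 + 0.1516×40.9 + 0.1654×70.8 + 0.2845×78.3 = 45.8225 per 10,000.
The Eastern Region: 0.0640×3.0 + 0.1339×11.5 + 0.2006×27.6 + 0.1516×46.6 + 0.1654×82.8 + 0.2845×88.8 = 53.2959 per 10,000.
Ratio = 45.8225 ÷ 53.2959 = 0.85978.

0.860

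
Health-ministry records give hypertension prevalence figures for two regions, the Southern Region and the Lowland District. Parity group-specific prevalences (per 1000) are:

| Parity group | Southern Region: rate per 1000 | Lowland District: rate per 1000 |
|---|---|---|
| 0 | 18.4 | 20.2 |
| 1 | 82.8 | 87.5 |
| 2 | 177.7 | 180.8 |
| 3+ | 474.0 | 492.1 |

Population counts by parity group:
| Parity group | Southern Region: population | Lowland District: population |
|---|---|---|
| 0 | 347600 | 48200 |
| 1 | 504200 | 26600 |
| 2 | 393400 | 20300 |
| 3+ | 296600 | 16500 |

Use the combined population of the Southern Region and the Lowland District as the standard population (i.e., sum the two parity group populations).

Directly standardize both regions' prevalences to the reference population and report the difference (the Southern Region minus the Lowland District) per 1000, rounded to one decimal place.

Combined standard total = 1653400; weights = 0.2394, 0.3210, 0.2502, 0.1894.
The Southern Region: 0.2394×18.4 + 0.3210×82.8 + 0.2502×177.7 + 0.1894×474.0 = 165.2092 per 1000.
The Lowland District: 0.2394×20.2 + 0.3210×87.5 + 0.2502×180.8 + 0.1894×492.1 = 171.3521 per 1000.
Difference = 165.2092 − 171.3521 = -6.1430.

-6.1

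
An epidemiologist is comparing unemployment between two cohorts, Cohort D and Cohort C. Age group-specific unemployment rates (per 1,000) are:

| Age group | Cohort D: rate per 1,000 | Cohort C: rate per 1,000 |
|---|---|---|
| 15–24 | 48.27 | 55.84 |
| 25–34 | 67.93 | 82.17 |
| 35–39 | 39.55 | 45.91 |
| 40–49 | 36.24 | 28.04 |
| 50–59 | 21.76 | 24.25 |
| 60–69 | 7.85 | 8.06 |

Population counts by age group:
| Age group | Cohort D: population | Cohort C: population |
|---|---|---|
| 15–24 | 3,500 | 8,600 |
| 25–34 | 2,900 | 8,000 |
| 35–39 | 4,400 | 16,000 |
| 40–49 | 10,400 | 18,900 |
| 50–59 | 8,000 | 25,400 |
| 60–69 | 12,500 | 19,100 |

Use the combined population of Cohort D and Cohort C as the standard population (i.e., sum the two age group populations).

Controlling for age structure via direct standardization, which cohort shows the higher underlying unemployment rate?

Combined standard total = 137,700; weights = 0.0879, 0.0792, 0.1481, 0.2128, 0.2426, 0.2295.
Cohort D: 0.0879×48.27 + 0.0792×67.93 + 0.1481×39.55 + 0.2128×36.24 + 0.2426×21.76 + 0.2295×7.85 = 30.2687 per 1,000.
Cohort C: 0.0879×55.84 + 0.0792×82.17 + 0.1481×45.91 + 0.2128×28.04 + 0.2426×24.25 + 0.2295×8.06 = 31.9107 per 1,000.

Cohort C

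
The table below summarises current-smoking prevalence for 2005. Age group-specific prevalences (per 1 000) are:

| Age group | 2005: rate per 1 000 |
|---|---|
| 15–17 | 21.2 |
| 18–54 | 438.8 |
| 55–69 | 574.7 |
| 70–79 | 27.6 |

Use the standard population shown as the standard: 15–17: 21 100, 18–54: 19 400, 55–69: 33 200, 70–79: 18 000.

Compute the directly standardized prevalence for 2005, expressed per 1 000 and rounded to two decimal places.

Standard total = 91 700; weights = 0.2301, 0.2116, 0.3621, 0.1963.
Standardized rate: 0.2301×21.2 + 0.2116×438.8 + 0.3621×574.7 + 0.1963×27.6 = 311.1983 per 1 000.

311.20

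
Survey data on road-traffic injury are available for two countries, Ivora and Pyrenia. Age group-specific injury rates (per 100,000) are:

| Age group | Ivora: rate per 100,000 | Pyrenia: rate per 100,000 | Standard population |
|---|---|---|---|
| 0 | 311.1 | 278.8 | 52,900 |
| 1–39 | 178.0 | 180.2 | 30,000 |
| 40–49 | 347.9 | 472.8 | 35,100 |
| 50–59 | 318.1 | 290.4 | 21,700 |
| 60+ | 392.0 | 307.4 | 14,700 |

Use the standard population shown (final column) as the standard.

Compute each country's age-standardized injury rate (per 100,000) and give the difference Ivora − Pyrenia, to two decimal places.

Standard total = 154,400; weights = 0.3426, 0.1943, 0.2273, 0.1405, 0.0952.
Ivora: 0.3426×311.1 + 0.1943×178.0 + 0.2273×347.9 + 0.1405×318.1 + 0.0952×392.0 = 302.2905 per 100,000.
Pyrenia: 0.3426×278.8 + 0.1943×180.2 + 0.2273×472.8 + 0.1405×290.4 + 0.0952×307.4 = 308.0975 per 100,000.
Difference = 302.2905 − 308.0975 = -5.8071.

-5.81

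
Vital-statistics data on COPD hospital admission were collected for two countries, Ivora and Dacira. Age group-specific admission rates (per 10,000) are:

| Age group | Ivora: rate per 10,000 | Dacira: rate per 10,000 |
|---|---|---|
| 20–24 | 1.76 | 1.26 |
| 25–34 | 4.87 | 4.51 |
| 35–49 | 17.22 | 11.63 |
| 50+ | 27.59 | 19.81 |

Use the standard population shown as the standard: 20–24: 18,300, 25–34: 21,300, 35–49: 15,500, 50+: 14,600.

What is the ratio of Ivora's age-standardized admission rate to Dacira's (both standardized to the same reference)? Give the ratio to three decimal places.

1.369

Standard total = 69,700; weights = 0.2626, 0.3056, 0.2224, 0.2095.
Ivora: 0.2626×1.76 + 0.3056×4.87 + 0.2224×17.22 + 0.2095×27.59 = 11.5590 per 10,000.
Dacira: 0.2626×1.26 + 0.3056×4.51 + 0.2224×11.63 + 0.2095×19.81 = 8.4449 per 10,000.
Ratio = 11.5590 ÷ 8.4449 = 1.36875.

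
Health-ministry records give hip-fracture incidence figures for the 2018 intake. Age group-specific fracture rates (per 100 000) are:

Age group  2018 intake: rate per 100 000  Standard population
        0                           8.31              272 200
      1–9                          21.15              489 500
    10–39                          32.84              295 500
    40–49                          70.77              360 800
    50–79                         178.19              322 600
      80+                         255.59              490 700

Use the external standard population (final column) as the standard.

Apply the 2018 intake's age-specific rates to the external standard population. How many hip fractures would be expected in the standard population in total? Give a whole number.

2308

Expected hip fractures = Σ (standard pop × age-specific rate ÷ 100 000)
= 272 200×8.31/100 000 + 489 500×21.15/100 000 + 295 500×32.84/100 000 + 360 800×70.77/100 000 + 322 600×178.19/100 000 + 490 700×255.59/100 000
= 22.62 + 103.53 + 97.04 + 255.34 + 574.84 + 1254.18 = 2307.55.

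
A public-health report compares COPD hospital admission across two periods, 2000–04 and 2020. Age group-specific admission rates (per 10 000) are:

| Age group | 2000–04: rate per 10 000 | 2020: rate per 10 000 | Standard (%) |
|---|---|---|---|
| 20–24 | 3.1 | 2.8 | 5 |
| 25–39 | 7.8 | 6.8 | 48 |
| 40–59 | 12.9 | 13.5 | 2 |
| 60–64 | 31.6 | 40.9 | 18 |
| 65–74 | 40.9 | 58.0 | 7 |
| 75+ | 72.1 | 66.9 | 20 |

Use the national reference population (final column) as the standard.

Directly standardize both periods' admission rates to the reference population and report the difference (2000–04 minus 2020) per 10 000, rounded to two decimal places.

Standard weights: 0.05, 0.48, 0.02, 0.18, 0.07, 0.20.
2000–04: 0.0500×3.1 + 0.4800×7.8 + 0.0200×12.9 + 0.1800×31.6 + 0.0700×40.9 + 0.2000×72.1 = 27.1280 per 10 000.
2020: 0.0500×2.8 + 0.4800×6.8 + 0.0200×13.5 + 0.1800×40.9 + 0.0700×58.0 + 0.2000×66.9 = 28.4760 per 10 000.
Difference = 27.1280 − 28.4760 = -1.3480.

-1.35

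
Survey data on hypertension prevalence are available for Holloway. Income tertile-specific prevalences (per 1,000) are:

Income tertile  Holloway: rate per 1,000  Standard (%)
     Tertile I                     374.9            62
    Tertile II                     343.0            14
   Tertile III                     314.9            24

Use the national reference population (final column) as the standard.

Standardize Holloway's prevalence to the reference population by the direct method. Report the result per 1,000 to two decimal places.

Standard weights: 0.62, 0.14, 0.24.
Standardized rate: 0.6200×374.9 + 0.1400×343.0 + 0.2400×314.9 = 356.0340 per 1,000.

356.03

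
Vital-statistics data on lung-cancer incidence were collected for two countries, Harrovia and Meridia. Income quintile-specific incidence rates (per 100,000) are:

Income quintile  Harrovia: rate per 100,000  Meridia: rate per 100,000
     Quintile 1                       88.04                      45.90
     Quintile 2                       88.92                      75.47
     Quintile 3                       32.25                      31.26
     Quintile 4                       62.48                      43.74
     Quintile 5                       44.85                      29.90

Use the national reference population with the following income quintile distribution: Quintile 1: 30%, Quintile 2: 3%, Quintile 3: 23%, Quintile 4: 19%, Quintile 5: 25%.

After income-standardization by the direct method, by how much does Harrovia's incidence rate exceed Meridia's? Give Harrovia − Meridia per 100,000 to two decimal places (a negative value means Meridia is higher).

20.57

Standard weights: 0.30, 0.03, 0.23, 0.19, 0.25.
Harrovia: 0.3000×88.04 + 0.0300×88.92 + 0.2300×32.25 + 0.1900×62.48 + 0.2500×44.85 = 59.5808 per 100,000.
Meridia: 0.3000×45.90 + 0.0300×75.47 + 0.2300×31.26 + 0.1900×43.74 + 0.2500×29.90 = 39.0095 per 100,000.
Difference = 59.5808 − 39.0095 = 20.5713.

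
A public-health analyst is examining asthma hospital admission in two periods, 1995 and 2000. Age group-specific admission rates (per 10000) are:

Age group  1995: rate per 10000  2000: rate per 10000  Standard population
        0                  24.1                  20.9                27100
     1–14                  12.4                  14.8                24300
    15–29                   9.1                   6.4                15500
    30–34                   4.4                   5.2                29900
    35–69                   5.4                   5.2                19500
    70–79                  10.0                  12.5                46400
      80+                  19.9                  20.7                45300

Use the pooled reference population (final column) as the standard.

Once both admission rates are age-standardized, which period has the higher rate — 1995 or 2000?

Standard total = 208000; weights = 0.1303, 0.1168, 0.0745, 0.1437, 0.0938, 0.2231, 0.2178.
1995: 0.1303×24.1 + 0.1168×12.4 + 0.0745×9.1 + 0.1437×4.4 + 0.0938×5.4 + 0.2231×10.0 + 0.2178×19.9 = 12.9702 per 10000.
2000: 0.1303×20.9 + 0.1168×14.8 + 0.0745×6.4 + 0.1437×5.2 + 0.0938×5.2 + 0.2231×12.5 + 0.2178×20.7 = 13.4607 per 10000.

2000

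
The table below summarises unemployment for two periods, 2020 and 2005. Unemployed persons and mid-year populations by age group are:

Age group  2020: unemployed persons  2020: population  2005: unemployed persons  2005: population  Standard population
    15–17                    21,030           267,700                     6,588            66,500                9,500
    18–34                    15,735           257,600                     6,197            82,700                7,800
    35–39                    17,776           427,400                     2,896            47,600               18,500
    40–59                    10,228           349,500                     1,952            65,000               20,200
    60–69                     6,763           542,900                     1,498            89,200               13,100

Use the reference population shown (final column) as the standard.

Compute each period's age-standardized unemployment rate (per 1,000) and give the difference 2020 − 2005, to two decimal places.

Age-specific rates per 1,000 for 2020: 78.558, 61.083, 41.591, 29.265, 12.457.
For 2005: 99.068, 74.933, 60.840, 30.031, 16.794.
Standard total = 69,100; weights = 0.1375, 0.1129, 0.2677, 0.2923, 0.1896.
2020: 0.1375×78.558 + 0.1129×61.083 + 0.2677×41.591 + 0.2923×29.265 + 0.1896×12.457 = 39.7470 per 1,000.
2005: 0.1375×99.068 + 0.1129×74.933 + 0.2677×60.840 + 0.2923×30.031 + 0.1896×16.794 = 50.3298 per 1,000.
Difference = 39.7470 − 50.3298 = -10.5828.

-10.58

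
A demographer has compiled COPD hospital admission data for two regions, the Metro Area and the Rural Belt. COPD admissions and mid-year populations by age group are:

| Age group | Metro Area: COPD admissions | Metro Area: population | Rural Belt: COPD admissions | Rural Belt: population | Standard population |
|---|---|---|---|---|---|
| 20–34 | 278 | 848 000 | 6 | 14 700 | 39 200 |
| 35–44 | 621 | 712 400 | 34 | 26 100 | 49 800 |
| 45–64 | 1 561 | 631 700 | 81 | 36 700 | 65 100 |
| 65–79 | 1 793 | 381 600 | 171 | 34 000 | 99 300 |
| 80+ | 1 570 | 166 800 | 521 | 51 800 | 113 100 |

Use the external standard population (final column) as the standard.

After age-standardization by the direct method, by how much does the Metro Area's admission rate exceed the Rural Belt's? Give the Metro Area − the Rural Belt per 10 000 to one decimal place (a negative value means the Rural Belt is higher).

-3.1

Age-specific rates per 10 000 for the Metro Area: 3.28, 8.72, 24.71, 46.99, 94.12.
For the Rural Belt: 4.08, 13.03, 22.07, 50.29, 100.58.
Standard total = 366 500; weights = 0.1070, 0.1359, 0.1776, 0.2709, 0.3086.
The Metro Area: 0.1070×3.28 + 0.1359×8.72 + 0.1776×24.71 + 0.2709×46.99 + 0.3086×94.12 = 47.7014 per 10 000.
The Rural Belt: 0.1070×4.08 + 0.1359×13.03 + 0.1776×22.07 + 0.2709×50.29 + 0.3086×100.58 = 50.7920 per 10 000.
Difference = 47.7014 − 50.7920 = -3.0906.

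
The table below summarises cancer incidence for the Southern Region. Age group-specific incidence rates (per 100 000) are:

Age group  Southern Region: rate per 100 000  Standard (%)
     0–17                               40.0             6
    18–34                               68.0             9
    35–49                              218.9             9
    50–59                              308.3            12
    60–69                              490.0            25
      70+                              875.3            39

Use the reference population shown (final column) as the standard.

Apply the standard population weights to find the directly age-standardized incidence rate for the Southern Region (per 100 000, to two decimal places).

Standard weights: 0.06, 0.09, 0.09, 0.12, 0.25, 0.39.
Standardized rate: 0.0600×40.0 + 0.0900×68.0 + 0.0900×218.9 + 0.1200×308.3 + 0.2500×490.0 + 0.3900×875.3 = 529.0840 per 100 000.

529.08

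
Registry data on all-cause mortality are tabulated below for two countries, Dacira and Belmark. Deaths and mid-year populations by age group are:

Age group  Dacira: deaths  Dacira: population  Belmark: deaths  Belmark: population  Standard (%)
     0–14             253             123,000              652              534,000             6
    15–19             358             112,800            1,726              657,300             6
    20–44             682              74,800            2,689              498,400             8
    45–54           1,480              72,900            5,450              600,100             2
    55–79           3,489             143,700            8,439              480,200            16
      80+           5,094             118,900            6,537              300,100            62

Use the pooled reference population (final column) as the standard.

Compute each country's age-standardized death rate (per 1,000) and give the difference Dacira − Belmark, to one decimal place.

Age-specific rates per 1,000 for Dacira: 2.057, 3.174, 9.118, 20.302, 24.280, 42.843.
For Belmark: 1.221, 2.626, 5.395, 9.082, 17.574, 21.783.
Standard weights: 0.06, 0.06, 0.08, 0.02, 0.16, 0.62.
Dacira: 0.0600×2.057 + 0.0600×3.174 + 0.0800×9.118 + 0.0200×20.302 + 0.1600×24.280 + 0.6200×42.843 = 31.8965 per 1,000.
Belmark: 0.0600×1.221 + 0.0600×2.626 + 0.0800×5.395 + 0.0200×9.082 + 0.1600×17.574 + 0.6200×21.783 = 17.1612 per 1,000.
Difference = 31.8965 − 17.1612 = 14.7353.

14.7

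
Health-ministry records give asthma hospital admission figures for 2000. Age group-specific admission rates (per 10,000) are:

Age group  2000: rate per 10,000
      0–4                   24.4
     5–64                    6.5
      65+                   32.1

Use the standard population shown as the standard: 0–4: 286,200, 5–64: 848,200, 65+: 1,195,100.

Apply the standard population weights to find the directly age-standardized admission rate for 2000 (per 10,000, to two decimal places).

21.83

Standard total = 2,329,500; weights = 0.1229, 0.3641, 0.5130.
Standardized rate: 0.1229×24.4 + 0.3641×6.5 + 0.5130×32.1 = 21.8327 per 10,000.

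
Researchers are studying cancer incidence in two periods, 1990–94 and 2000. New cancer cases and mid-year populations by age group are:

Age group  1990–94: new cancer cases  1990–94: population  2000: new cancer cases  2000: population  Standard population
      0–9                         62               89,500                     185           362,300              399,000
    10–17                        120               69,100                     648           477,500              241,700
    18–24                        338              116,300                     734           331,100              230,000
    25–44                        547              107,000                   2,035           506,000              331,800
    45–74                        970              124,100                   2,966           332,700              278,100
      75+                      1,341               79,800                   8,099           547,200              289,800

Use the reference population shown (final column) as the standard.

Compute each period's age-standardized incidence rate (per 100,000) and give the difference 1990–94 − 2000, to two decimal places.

Age-specific rates per 100,000 for 1990–94: 69.27, 173.66, 290.63, 511.21, 781.63, 1680.45.
For 2000: 51.06, 135.71, 221.69, 402.17, 891.49, 1480.08.
Standard total = 1,770,400; weights = 0.2254, 0.1365, 0.1299, 0.1874, 0.1571, 0.1637.
1990–94: 0.2254×69.27 + 0.1365×173.66 + 0.1299×290.63 + 0.1874×511.21 + 0.1571×781.63 + 0.1637×1680.45 = 570.7439 per 100,000.
2000: 0.2254×51.06 + 0.1365×135.71 + 0.1299×221.69 + 0.1874×402.17 + 0.1571×891.49 + 0.1637×1480.08 = 516.5245 per 100,000.
Difference = 570.7439 − 516.5245 = 54.2194.

54.22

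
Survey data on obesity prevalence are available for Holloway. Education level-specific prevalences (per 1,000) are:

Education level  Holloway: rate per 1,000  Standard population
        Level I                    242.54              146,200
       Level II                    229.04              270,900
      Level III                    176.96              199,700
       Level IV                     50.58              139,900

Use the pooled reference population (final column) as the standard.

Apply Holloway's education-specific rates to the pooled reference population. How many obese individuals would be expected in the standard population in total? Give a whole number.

Expected obese individuals = Σ (standard pop × education-specific rate ÷ 1,000)
= 146,200×242.54/1,000 + 270,900×229.04/1,000 + 199,700×176.96/1,000 + 139,900×50.58/1,000
= 35459.35 + 62046.94 + 35338.91 + 7076.14 = 139921.34.

139921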